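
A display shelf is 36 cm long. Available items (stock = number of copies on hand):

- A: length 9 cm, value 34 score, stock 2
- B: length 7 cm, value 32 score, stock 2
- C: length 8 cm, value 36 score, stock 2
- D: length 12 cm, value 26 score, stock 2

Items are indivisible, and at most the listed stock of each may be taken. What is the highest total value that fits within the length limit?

140 score

Best selections within length 36 and stock limits:
- 2×A + 2×C: length 34, value 140
- 1×A + 1×B + 2×C: length 32, value 138
Best: 140 score.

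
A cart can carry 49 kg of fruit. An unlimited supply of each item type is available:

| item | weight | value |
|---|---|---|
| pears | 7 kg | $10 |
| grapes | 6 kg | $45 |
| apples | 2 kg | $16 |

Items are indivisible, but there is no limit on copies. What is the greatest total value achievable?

$384

Best value-per-unit is apples at 16/2, and filling with it alone uses weight 24×2=48. No mix of the others beats 24×16 = 384.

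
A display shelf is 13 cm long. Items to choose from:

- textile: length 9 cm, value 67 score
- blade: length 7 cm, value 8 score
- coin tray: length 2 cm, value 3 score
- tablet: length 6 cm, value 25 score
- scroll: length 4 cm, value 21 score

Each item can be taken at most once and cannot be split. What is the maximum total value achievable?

88 score

This is a 0/1 knapsack; check combinations near the capacity.
- textile+scroll: length 9+4=13, value 67+21=88
- textile+coin tray: length 9+2=11, value 67+3=70
- textile: length 9, value 67
Best: 88 score.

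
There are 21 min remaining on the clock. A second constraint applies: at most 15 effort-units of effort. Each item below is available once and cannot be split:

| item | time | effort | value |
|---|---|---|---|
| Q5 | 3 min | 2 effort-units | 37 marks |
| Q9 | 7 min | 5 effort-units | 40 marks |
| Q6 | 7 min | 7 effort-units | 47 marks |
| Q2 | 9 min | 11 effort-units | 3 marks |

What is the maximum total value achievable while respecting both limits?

Feasible sets respecting both limits:
- Q5+Q9+Q6: time 17, effort 14, value 124
- Q9+Q6: time 14, effort 12, value 87
- Q5+Q6: time 10, effort 9, value 84
Best: 124 marks.

124 marks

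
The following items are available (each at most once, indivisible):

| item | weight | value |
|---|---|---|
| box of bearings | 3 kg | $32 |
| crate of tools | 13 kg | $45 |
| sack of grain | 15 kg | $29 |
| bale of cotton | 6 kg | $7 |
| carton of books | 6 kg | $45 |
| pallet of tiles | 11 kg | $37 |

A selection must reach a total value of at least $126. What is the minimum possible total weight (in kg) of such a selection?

28

Subsets with value ≥ 126, sorted by total weight:
- box of bearings+crate of tools+bale of cotton+carton of books: weight 28, value 129
- crate of tools+carton of books+pallet of tiles: weight 30, value 127
- box of bearings+crate of tools+carton of books+pallet of tiles: weight 33, value 159
- box of bearings+sack of grain+carton of books+pallet of tiles: weight 35, value 143
Minimum weight: 28 kg.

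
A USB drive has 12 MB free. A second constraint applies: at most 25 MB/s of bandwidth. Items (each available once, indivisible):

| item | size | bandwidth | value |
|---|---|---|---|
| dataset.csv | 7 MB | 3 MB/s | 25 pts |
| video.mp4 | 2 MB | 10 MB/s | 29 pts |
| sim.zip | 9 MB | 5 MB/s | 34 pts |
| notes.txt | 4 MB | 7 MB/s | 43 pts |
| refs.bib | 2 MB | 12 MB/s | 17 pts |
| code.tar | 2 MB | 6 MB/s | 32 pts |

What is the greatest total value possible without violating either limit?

104 pts

Feasible sets respecting both limits:
- video.mp4+notes.txt+code.tar: size 8, bandwidth 23, value 104
- notes.txt+refs.bib+code.tar: size 8, bandwidth 25, value 92
- dataset.csv+video.mp4+code.tar: size 11, bandwidth 19, value 86
- notes.txt+code.tar: size 6, bandwidth 13, value 75
Best: 104 pts.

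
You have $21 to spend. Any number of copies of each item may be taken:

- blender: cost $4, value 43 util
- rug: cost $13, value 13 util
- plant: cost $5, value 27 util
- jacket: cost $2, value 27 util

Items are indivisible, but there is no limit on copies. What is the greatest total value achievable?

270 util

Best value-per-unit is jacket at 27/2, and filling with it alone uses cost 10×2=20. No mix of the others beats 10×27 = 270.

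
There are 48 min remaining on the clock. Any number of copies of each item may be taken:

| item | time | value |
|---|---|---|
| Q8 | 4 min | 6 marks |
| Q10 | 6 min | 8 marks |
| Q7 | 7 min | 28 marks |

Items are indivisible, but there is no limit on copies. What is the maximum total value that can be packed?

Best value-per-unit is Q7 at 28/7; filling with it alone gives 6×28 = 168.
Optimal mix: 1×Q10 + 6×Q7 → time 48, value 176.

176 marks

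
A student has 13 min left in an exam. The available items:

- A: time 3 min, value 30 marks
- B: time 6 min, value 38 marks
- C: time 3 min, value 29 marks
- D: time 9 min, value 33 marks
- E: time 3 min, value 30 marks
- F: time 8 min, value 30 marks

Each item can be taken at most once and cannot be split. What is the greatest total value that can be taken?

98 marks

This is a 0/1 knapsack; check combinations near the capacity.
- A+B+E: time 3+6+3=12, value 30+38+30=98
- A+B+C: time 3+6+3=12, value 30+38+29=97
- B+C+E: time 6+3+3=12, value 38+29+30=97
- A+C+E: time 3+3+3=9, value 30+29+30=89
- A+B: time 3+6=9, value 30+38=68
Best: 98 marks.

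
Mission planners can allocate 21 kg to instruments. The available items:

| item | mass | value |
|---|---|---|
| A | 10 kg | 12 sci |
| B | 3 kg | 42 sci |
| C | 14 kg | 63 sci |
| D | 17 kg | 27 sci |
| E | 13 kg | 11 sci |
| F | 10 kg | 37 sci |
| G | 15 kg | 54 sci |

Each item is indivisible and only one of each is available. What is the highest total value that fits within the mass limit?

105 sci

Check high-value combinations within 21 kg:
- B+C: mass 3+14=17, value 42+63=105
- B+G: mass 3+15=18, value 42+54=96
- B+F: mass 3+10=13, value 42+37=79
- B+D: mass 3+17=20, value 42+27=69
Best: 105 sci.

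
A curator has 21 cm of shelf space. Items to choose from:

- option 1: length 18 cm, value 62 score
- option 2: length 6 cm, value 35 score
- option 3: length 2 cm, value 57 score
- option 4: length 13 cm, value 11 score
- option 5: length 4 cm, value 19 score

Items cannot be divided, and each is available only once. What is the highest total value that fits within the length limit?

Check high-value combinations within 21 cm:
- option 1+option 3: length 18+2=20, value 62+57=119
- option 2+option 3+option 5: length 6+2+4=12, value 35+57+19=111
- option 2+option 3+option 4: length 6+2+13=21, value 35+57+11=103
Best: 119 score.

119 score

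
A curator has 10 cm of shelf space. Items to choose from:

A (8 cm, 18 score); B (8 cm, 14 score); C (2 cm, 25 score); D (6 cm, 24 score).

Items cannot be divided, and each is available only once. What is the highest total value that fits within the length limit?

Check high-value combinations within 10 cm:
- C+D: length 2+6=8, value 25+24=49
- A+C: length 8+2=10, value 18+25=43
- B+C: length 8+2=10, value 14+25=39
- C: length 2, value 25
Best: 49 score.

49 score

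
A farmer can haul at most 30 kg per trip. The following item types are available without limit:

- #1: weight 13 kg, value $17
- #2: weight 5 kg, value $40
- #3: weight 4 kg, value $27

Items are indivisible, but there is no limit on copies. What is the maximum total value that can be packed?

$240

Best value-per-unit is #2 at 40/5, and filling with it alone uses weight 6×5=30. No mix of the others beats 6×40 = 240.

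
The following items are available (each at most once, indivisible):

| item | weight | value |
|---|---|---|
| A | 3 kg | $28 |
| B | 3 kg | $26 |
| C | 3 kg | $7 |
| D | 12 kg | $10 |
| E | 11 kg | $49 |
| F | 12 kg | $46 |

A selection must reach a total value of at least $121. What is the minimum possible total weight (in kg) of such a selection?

26

Subsets with value ≥ 121, sorted by total weight:
- A+E+F: weight 26, value 123
- B+E+F: weight 26, value 121
Minimum weight: 26 kg.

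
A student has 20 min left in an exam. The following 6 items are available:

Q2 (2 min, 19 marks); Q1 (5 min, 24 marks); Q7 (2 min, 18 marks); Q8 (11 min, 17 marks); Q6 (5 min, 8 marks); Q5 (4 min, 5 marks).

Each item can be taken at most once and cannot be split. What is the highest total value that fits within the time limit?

78 marks

This is a 0/1 knapsack; check combinations near the capacity.
- Q2+Q1+Q7+Q8: time 2+5+2+11=20, value 19+24+18+17=78
- Q2+Q1+Q7+Q6+Q5: time 2+5+2+5+4=18, value 19+24+18+8+5=74
- Q2+Q1+Q7+Q6: time 2+5+2+5=14, value 19+24+18+8=69
- Q2+Q1+Q7+Q5: time 2+5+2+4=13, value 19+24+18+5=66
Best: 78 marks.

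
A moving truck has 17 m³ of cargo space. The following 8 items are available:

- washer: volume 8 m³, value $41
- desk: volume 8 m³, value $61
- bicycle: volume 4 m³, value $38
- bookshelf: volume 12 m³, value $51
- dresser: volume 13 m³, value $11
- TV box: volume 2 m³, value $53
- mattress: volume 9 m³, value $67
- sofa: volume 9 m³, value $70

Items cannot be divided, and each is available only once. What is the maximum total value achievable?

$161

Check high-value combinations within 17 m³:
- bicycle+TV box+sofa: volume 4+2+9=15, value 38+53+70=161
- bicycle+TV box+mattress: volume 4+2+9=15, value 38+53+67=158
- desk+bicycle+TV box: volume 8+4+2=14, value 61+38+53=152
- washer+bicycle+TV box: volume 8+4+2=14, value 41+38+53=132
Best: $161.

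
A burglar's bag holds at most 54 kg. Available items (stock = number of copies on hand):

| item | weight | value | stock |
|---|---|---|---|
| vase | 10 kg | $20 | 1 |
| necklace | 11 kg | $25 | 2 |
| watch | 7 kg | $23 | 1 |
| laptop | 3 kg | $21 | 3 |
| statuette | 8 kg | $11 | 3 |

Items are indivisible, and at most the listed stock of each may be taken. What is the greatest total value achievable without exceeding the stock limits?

$158

Best selections within weight 54 and stock limits:
- 2×necklace + 1×watch + 3×laptop + 2×statuette: weight 54, value 158
- 1×vase + 2×necklace + 1×watch + 3×laptop: weight 48, value 156
- 1×vase + 1×necklace + 1×watch + 3×laptop + 2×statuette: weight 53, value 153
Best: $158.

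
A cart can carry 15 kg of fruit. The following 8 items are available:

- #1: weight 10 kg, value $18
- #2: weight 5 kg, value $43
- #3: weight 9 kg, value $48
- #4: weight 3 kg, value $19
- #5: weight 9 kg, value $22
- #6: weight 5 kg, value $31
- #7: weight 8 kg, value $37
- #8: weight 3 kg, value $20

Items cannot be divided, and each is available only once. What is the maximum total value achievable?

This is a 0/1 knapsack; check combinations near the capacity.
- #2+#6+#8: weight 5+5+3=13, value 43+31+20=94
- #2+#4+#6: weight 5+3+5=13, value 43+19+31=93
- #2+#3: weight 5+9=14, value 43+48=91
- #3+#4+#8: weight 9+3+3=15, value 48+19+20=87
Best: $94.

$94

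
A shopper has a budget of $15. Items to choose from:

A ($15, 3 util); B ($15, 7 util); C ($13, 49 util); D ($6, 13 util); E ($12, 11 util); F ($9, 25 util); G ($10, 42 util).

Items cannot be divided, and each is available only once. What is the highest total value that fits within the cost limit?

49 util

This is a 0/1 knapsack; check combinations near the capacity.
- C: cost 13, value 49
- G: cost 10, value 42
- D+F: cost 6+9=15, value 13+25=38
- F: cost 9, value 25
Best: 49 util.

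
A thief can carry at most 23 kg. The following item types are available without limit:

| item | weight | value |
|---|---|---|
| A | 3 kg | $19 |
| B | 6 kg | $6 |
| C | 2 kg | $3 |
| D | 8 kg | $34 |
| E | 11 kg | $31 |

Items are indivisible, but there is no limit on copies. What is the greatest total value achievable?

Best value-per-unit is A at 19/3; filling with it alone gives 7×19 = 133.
Optimal mix: 7×A + 1×C → weight 23, value 136.

$136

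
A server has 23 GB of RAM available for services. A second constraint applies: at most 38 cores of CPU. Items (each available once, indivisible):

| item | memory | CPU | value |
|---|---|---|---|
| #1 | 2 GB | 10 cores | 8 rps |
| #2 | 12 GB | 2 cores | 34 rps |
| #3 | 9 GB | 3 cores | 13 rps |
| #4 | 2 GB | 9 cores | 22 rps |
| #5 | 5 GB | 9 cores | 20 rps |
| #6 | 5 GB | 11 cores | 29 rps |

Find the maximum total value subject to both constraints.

Feasible sets respecting both limits:
- #1+#2+#4+#6: memory 21, CPU 32, value 93
- #2+#4+#6: memory 19, CPU 22, value 85
- #1+#2+#4+#5: memory 21, CPU 30, value 84
Best: 93 rps.

93 rps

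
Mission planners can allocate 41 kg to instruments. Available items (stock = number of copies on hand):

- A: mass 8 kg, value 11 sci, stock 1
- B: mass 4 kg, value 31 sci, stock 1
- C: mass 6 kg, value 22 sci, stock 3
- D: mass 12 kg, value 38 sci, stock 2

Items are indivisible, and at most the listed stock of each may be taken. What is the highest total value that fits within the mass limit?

Top feasible selections:
- 1×B + 2×C + 2×D: mass 40, value 151
- 1×B + 3×C + 1×D: mass 34, value 135
- 1×B + 1×C + 2×D: mass 34, value 129
Best: 151 sci.

151 sci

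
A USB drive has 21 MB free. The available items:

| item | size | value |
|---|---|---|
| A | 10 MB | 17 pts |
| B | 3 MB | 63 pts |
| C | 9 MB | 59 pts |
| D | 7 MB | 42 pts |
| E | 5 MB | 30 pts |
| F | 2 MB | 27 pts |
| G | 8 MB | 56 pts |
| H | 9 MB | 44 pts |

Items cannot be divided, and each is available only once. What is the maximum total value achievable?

Check high-value combinations within 21 MB:
- B+C+D+F: size 3+9+7+2=21, value 63+59+42+27=191
- B+D+F+G: size 3+7+2+8=20, value 63+42+27+56=188
- B+C+E+F: size 3+9+5+2=19, value 63+59+30+27=179
- B+C+G: size 3+9+8=20, value 63+59+56=178
Best: 191 pts.

191 pts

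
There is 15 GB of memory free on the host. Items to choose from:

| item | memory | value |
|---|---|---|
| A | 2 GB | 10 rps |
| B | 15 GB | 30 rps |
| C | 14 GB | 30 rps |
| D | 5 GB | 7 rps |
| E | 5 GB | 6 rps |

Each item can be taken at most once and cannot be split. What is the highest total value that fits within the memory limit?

30 rps

Check high-value combinations within 15 GB:
- C: memory 14, value 30
- B: memory 15, value 30
- A+D+E: memory 2+5+5=12, value 10+7+6=23
- A+D: memory 2+5=7, value 10+7=17
Best: 30 rps.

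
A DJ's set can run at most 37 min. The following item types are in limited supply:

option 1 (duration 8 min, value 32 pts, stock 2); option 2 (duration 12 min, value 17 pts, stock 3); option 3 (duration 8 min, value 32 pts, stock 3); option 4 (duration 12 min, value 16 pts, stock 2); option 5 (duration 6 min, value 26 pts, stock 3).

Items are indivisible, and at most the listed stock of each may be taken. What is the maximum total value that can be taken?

Best selections within duration 37 and stock limits:
- 3×option 3 + 2×option 5: duration 36, value 148
- 1×option 1 + 2×option 3 + 2×option 5: duration 36, value 148
- 2×option 1 + 1×option 3 + 2×option 5: duration 36, value 148
- 2×option 3 + 3×option 5: duration 34, value 142
Best: 148 pts.

148 pts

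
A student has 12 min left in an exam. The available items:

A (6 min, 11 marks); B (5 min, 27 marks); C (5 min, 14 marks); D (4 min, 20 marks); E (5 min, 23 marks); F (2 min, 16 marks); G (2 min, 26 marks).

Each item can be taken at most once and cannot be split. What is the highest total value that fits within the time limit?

76 marks

Check high-value combinations within 12 min:
- B+E+G: time 5+5+2=12, value 27+23+26=76
- B+D+G: time 5+4+2=11, value 27+20+26=73
- B+F+G: time 5+2+2=9, value 27+16+26=69
- D+E+G: time 4+5+2=11, value 20+23+26=69
- B+C+G: time 5+5+2=12, value 27+14+26=67
Best: 76 marks.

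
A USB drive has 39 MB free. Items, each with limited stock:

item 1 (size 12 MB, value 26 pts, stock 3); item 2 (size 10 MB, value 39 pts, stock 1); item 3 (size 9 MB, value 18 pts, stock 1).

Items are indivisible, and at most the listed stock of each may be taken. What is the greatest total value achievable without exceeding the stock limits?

Top feasible selections:
- 2×item 1 + 1×item 2: size 34, value 91
- 1×item 1 + 1×item 2 + 1×item 3: size 31, value 83
Best: 91 pts.

91 pts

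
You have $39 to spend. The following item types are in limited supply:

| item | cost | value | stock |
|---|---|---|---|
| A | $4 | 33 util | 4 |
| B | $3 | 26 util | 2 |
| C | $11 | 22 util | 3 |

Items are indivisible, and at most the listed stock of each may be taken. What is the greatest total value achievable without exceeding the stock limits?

Best selections within cost 39 and stock limits:
- 4×A + 2×B + 1×C: cost 33, value 206
- 4×A + 2×B: cost 22, value 184
Best: 206 util.

206 util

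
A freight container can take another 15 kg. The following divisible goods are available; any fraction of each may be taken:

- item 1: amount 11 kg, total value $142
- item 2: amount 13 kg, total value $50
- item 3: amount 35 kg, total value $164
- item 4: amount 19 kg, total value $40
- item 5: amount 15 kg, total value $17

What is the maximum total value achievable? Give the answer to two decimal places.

Take in order of value per unit:
- item 1 (142/11 per unit): all 11 → value 142, running total 142.00
- item 3 (164/35 per unit): 4 of 35 → value 4×164/35 = 18.7429, running total 160.74
Total 160.74.

160.74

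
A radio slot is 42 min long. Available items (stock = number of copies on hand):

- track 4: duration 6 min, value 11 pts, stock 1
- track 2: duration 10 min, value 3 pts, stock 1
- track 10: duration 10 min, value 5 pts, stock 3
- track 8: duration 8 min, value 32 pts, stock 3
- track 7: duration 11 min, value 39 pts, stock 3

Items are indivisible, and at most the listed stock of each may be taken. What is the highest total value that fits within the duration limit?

149 pts

Best selections within duration 42 and stock limits:
- 1×track 8 + 3×track 7: duration 41, value 149
- 1×track 4 + 3×track 8 + 1×track 7: duration 41, value 146
Best: 149 pts.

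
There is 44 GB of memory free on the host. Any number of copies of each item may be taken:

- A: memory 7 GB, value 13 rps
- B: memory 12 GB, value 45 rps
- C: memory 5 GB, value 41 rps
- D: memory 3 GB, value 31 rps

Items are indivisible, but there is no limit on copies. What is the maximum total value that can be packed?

Best value-per-unit is D at 31/3; filling with it alone gives 14×31 = 434.
Optimal mix: 1×C + 13×D → memory 44, value 444.

444 rps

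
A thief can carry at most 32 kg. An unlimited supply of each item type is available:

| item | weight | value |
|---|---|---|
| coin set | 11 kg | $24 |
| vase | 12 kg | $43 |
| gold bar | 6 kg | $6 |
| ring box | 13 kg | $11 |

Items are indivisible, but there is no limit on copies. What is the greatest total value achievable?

Best value-per-unit is vase at 43/12; filling with it alone gives 2×43 = 86.
Optimal mix: 2×vase + 1×gold bar → weight 30, value 92.

$92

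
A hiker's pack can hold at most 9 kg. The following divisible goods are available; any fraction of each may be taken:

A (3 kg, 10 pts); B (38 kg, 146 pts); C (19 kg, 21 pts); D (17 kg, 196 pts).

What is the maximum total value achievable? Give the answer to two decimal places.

Take in order of value per unit:
- D (196/17 per unit): 9 of 17 → value 9×196/17 = 103.7647, running total 103.76
Total 103.76.

103.76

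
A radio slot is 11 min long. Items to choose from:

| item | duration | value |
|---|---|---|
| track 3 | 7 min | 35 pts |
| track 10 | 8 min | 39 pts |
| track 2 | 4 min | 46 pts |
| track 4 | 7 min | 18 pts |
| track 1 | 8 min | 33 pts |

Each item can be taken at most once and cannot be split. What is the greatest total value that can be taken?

Check high-value combinations within 11 min:
- track 3+track 2: duration 7+4=11, value 35+46=81
- track 2+track 4: duration 4+7=11, value 46+18=64
- track 2: duration 4, value 46
- track 10: duration 8, value 39
Best: 81 pts.

81 pts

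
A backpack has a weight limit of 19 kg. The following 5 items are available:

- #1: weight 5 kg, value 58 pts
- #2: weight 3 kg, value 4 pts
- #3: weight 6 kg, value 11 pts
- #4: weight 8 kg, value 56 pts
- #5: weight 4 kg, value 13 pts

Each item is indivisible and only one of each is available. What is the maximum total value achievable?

Check high-value combinations within 19 kg:
- #1+#4+#5: weight 5+8+4=17, value 58+56+13=127
- #1+#3+#4: weight 5+6+8=19, value 58+11+56=125
- #1+#2+#4: weight 5+3+8=16, value 58+4+56=118
Best: 127 pts.

127 pts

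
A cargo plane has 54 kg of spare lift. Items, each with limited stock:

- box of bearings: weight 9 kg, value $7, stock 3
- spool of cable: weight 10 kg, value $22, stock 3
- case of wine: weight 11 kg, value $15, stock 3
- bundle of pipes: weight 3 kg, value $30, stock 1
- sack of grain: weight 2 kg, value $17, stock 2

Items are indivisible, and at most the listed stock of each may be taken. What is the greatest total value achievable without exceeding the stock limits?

$145

Best selections within weight 54 and stock limits:
- 3×spool of cable + 1×case of wine + 1×bundle of pipes + 2×sack of grain: weight 48, value 145
- 2×spool of cable + 2×case of wine + 1×bundle of pipes + 2×sack of grain: weight 49, value 138
Best: $145.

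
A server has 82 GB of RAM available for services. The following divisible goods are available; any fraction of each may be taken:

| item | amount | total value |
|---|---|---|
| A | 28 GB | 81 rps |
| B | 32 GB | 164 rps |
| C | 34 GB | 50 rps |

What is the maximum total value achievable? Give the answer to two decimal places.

277.35

Take in order of value per unit:
- B (164/32 per unit): all 32 → value 164, running total 164.00
- A (81/28 per unit): all 28 → value 81, running total 245.00
- C (50/34 per unit): 22 of 34 → value 22×50/34 = 32.3529, running total 277.35
Total 277.35.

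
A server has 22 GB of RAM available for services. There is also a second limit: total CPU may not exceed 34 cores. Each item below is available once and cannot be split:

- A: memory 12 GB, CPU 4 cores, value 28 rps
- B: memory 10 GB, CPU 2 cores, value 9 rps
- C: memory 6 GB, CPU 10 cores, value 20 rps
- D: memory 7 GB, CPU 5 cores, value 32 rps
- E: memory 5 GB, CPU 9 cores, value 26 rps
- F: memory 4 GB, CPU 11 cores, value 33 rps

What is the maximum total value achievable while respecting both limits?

Feasible sets respecting both limits:
- D+E+F: memory 16, CPU 25, value 91
- A+E+F: memory 21, CPU 24, value 87
- C+D+F: memory 17, CPU 26, value 85
Best: 91 rps.

91 rps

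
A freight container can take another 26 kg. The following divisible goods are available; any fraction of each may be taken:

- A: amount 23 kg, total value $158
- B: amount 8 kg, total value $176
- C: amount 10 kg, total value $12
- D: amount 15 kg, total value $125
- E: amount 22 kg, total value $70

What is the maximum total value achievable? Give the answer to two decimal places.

321.61

Take in order of value per unit:
- B (176/8 per unit): all 8 → value 176, running total 176.00
- D (125/15 per unit): all 15 → value 125, running total 301.00
- A (158/23 per unit): 3 of 23 → value 3×158/23 = 20.6087, running total 321.61
Total 321.61.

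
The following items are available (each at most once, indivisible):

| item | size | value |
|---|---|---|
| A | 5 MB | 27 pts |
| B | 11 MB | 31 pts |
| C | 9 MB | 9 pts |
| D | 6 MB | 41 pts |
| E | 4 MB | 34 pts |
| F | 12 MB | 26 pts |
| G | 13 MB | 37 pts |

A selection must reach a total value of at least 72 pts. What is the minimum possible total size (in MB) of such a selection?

10

Subsets with value ≥ 72, sorted by total size:
- D+E: size 10, value 75
- A+D+E: size 15, value 102
Minimum size: 10 MB.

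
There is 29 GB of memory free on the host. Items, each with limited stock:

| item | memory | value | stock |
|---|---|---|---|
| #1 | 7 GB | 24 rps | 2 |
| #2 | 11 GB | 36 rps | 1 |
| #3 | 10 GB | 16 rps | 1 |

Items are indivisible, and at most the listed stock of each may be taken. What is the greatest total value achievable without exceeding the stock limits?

84 rps

Best selections within memory 29 and stock limits:
- 2×#1 + 1×#2: memory 25, value 84
- 1×#1 + 1×#2 + 1×#3: memory 28, value 76
Best: 84 rps.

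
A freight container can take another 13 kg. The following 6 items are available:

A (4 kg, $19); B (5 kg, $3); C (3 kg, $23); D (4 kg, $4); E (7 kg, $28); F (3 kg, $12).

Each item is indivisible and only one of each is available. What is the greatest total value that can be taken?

$63

Check high-value combinations within 13 kg:
- C+E+F: weight 3+7+3=13, value 23+28+12=63
- A+C+F: weight 4+3+3=10, value 19+23+12=54
- C+E: weight 3+7=10, value 23+28=51
- A+E: weight 4+7=11, value 19+28=47
- A+C+D: weight 4+3+4=11, value 19+23+4=46
Best: $63.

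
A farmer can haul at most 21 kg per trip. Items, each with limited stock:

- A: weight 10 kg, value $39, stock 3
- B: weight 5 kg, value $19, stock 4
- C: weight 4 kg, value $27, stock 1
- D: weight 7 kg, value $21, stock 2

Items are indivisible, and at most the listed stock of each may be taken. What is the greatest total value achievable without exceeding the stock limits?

Best selections within weight 21 and stock limits:
- 1×A + 1×C + 1×D: weight 21, value 87
- 2×B + 1×C + 1×D: weight 21, value 86
Best: $87.

$87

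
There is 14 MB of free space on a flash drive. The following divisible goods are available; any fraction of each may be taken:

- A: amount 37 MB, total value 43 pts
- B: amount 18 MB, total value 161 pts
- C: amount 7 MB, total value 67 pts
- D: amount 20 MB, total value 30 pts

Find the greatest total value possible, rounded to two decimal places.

Take in order of value per unit:
- C (67/7 per unit): all 7 → value 67, running total 67.00
- B (161/18 per unit): 7 of 18 → value 7×161/18 = 62.6111, running total 129.61
Total 129.61.

129.61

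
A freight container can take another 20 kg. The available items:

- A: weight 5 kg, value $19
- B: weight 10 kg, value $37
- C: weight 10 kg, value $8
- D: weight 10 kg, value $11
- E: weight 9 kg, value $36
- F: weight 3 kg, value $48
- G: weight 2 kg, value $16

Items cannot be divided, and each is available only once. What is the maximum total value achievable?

$120

Check high-value combinations within 20 kg:
- A+B+F+G: weight 5+10+3+2=20, value 19+37+48+16=120
- A+E+F+G: weight 5+9+3+2=19, value 19+36+48+16=119
- A+B+F: weight 5+10+3=18, value 19+37+48=104
- A+E+F: weight 5+9+3=17, value 19+36+48=103
- B+F+G: weight 10+3+2=15, value 37+48+16=101
Best: $120.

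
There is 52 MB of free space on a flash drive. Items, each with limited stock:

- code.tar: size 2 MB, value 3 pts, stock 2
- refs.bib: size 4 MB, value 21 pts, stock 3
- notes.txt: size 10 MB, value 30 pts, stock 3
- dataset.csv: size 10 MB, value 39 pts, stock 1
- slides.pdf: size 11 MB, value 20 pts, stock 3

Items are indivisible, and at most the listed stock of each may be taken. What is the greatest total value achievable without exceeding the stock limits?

Top feasible selections:
- 3×refs.bib + 3×notes.txt + 1×dataset.csv: size 52, value 192
- 2×code.tar + 2×refs.bib + 3×notes.txt + 1×dataset.csv: size 52, value 177
- 1×code.tar + 2×refs.bib + 3×notes.txt + 1×dataset.csv: size 50, value 174
Best: 192 pts.

192 pts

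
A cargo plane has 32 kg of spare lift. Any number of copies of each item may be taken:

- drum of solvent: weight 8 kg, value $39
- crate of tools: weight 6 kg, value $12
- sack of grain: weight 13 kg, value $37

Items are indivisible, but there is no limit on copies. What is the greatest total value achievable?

$156

Best value-per-unit is drum of solvent at 39/8, and filling with it alone uses weight 4×8=32. No mix of the others beats 4×39 = 156.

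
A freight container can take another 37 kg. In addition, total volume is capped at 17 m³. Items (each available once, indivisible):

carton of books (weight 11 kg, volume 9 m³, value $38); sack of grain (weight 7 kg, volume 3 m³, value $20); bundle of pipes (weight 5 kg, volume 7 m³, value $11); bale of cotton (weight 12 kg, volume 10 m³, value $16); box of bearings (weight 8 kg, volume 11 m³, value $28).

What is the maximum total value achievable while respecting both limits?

Feasible sets respecting both limits:
- carton of books+sack of grain: weight 18, volume 12, value 58
- carton of books+bundle of pipes: weight 16, volume 16, value 49
- sack of grain+box of bearings: weight 15, volume 14, value 48
- carton of books: weight 11, volume 9, value 38
Best: $58.

$58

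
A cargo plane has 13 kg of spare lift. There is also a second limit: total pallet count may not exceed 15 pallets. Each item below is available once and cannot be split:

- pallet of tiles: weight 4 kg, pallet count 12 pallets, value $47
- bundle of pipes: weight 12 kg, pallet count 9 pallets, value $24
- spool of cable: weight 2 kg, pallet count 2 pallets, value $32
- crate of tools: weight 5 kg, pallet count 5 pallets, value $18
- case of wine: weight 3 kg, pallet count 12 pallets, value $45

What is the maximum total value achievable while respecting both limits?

Feasible sets respecting both limits:
- pallet of tiles+spool of cable: weight 6, pallet count 14, value 79
- spool of cable+case of wine: weight 5, pallet count 14, value 77
- spool of cable+crate of tools: weight 7, pallet count 7, value 50
- pallet of tiles: weight 4, pallet count 12, value 47
Best: $79.

$79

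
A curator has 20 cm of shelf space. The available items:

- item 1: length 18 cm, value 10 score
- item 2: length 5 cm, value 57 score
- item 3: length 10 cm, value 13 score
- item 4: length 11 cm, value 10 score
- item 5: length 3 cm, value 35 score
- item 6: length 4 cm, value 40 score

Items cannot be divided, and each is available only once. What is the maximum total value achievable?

Check high-value combinations within 20 cm:
- item 2+item 5+item 6: length 5+3+4=12, value 57+35+40=132
- item 2+item 3+item 6: length 5+10+4=19, value 57+13+40=110
- item 2+item 4+item 6: length 5+11+4=20, value 57+10+40=107
- item 2+item 3+item 5: length 5+10+3=18, value 57+13+35=105
- item 2+item 4+item 5: length 5+11+3=19, value 57+10+35=102
Best: 132 score.

132 score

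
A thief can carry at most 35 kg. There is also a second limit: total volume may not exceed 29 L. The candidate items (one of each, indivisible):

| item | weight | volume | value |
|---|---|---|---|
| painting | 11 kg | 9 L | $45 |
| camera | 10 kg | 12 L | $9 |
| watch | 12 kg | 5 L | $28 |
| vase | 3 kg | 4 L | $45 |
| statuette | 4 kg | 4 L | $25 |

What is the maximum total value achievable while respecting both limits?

Feasible sets respecting both limits:
- painting+watch+vase+statuette: weight 30, volume 22, value 143
- painting+camera+vase+statuette: weight 28, volume 29, value 124
- painting+watch+vase: weight 26, volume 18, value 118
- painting+vase+statuette: weight 18, volume 17, value 115
Best: $143.

$143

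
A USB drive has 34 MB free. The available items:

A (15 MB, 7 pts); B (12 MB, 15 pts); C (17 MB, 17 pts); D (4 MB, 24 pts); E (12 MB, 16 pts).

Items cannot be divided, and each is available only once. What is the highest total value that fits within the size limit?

Check high-value combinations within 34 MB:
- C+D+E: size 17+4+12=33, value 17+24+16=57
- B+C+D: size 12+17+4=33, value 15+17+24=56
- B+D+E: size 12+4+12=28, value 15+24+16=55
- A+D+E: size 15+4+12=31, value 7+24+16=47
- A+B+D: size 15+12+4=31, value 7+15+24=46
Best: 57 pts.

57 pts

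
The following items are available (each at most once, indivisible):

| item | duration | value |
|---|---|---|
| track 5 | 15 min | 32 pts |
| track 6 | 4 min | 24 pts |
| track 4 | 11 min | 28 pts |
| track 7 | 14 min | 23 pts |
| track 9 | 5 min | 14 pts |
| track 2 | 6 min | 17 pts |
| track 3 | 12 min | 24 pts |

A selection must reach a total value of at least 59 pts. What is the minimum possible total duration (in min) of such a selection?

20

Subsets with value ≥ 59, sorted by total duration:
- track 6+track 4+track 9: duration 20, value 66
- track 6+track 4+track 2: duration 21, value 69
- track 6+track 9+track 3: duration 21, value 62
Minimum duration: 20 min.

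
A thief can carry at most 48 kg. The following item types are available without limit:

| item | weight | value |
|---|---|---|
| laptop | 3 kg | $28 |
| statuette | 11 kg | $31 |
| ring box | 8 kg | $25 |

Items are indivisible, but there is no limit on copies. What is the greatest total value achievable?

$448

Best value-per-unit is laptop at 28/3, and filling with it alone uses weight 16×3=48. No mix of the others beats 16×28 = 448.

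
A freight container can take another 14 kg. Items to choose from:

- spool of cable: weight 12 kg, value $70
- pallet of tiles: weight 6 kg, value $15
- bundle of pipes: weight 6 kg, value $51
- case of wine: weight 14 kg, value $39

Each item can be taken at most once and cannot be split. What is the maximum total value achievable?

Check high-value combinations within 14 kg:
- spool of cable: weight 12, value 70
- pallet of tiles+bundle of pipes: weight 6+6=12, value 15+51=66
- bundle of pipes: weight 6, value 51
- case of wine: weight 14, value 39
- pallet of tiles: weight 6, value 15
Best: $70.

$70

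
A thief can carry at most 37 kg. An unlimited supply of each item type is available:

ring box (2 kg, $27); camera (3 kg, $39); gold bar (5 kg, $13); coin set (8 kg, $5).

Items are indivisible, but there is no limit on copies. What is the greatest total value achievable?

Best value-per-unit is ring box at 27/2; filling with it alone gives 18×27 = 486.
Optimal mix: 17×ring box + 1×camera → weight 37, value 498.

$498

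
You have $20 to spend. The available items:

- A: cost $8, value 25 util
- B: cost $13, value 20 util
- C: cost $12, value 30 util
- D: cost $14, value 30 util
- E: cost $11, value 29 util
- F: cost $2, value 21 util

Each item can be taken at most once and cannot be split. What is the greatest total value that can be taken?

This is a 0/1 knapsack; check combinations near the capacity.
- A+C: cost 8+12=20, value 25+30=55
- A+E: cost 8+11=19, value 25+29=54
- C+F: cost 12+2=14, value 30+21=51
- D+F: cost 14+2=16, value 30+21=51
Best: 55 util.

55 util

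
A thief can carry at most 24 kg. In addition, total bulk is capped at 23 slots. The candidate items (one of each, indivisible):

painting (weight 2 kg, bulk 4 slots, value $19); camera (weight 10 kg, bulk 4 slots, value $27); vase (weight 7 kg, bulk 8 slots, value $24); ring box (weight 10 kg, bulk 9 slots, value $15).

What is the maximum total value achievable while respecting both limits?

$70

Feasible sets respecting both limits:
- painting+camera+vase: weight 19, bulk 16, value 70
- painting+camera+ring box: weight 22, bulk 17, value 61
- painting+vase+ring box: weight 19, bulk 21, value 58
- camera+vase: weight 17, bulk 12, value 51
Best: $70.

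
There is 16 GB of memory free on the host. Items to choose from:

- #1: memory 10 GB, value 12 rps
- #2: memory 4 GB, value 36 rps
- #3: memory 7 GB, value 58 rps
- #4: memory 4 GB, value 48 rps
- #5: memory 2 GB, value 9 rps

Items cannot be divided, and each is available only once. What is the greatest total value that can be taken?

142 rps

Check high-value combinations within 16 GB:
- #2+#3+#4: memory 4+7+4=15, value 36+58+48=142
- #3+#4+#5: memory 7+4+2=13, value 58+48+9=115
- #3+#4: memory 7+4=11, value 58+48=106
Best: 142 rps.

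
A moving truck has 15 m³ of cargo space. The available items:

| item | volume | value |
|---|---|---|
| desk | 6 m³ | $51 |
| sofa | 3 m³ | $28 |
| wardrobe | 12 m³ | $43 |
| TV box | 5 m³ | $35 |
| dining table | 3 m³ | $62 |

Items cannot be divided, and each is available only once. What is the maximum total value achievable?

$148

Check high-value combinations within 15 m³:
- desk+TV box+dining table: volume 6+5+3=14, value 51+35+62=148
- desk+sofa+dining table: volume 6+3+3=12, value 51+28+62=141
- sofa+TV box+dining table: volume 3+5+3=11, value 28+35+62=125
Best: $148.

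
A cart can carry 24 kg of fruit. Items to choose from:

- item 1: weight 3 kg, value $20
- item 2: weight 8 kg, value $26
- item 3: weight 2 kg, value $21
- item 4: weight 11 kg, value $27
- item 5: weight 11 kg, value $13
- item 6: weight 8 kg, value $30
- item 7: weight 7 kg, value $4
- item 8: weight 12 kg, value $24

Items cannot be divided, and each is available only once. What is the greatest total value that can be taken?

$98

Check high-value combinations within 24 kg:
- item 1+item 3+item 4+item 6: weight 3+2+11+8=24, value 20+21+27+30=98
- item 1+item 2+item 3+item 6: weight 3+8+2+8=21, value 20+26+21+30=97
- item 1+item 2+item 3+item 4: weight 3+8+2+11=24, value 20+26+21+27=94
- item 1+item 3+item 5+item 6: weight 3+2+11+8=24, value 20+21+13+30=84
Best: $98.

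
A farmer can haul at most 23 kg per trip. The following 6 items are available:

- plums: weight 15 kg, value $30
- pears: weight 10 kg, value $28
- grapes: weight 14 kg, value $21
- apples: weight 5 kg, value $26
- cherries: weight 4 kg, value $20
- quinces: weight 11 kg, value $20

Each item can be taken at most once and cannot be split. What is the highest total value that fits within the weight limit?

$74

Check high-value combinations within 23 kg:
- pears+apples+cherries: weight 10+5+4=19, value 28+26+20=74
- grapes+apples+cherries: weight 14+5+4=23, value 21+26+20=67
- apples+cherries+quinces: weight 5+4+11=20, value 26+20+20=66
- plums+apples: weight 15+5=20, value 30+26=56
- pears+apples: weight 10+5=15, value 28+26=54
Best: $74.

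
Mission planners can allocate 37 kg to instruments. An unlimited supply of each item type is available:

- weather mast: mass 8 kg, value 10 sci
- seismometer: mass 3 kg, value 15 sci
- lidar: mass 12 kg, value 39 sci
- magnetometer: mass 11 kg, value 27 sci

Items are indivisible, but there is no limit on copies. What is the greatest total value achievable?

Best value-per-unit is seismometer at 15/3, and filling with it alone uses mass 12×3=36. No mix of the others beats 12×15 = 180.

180 sci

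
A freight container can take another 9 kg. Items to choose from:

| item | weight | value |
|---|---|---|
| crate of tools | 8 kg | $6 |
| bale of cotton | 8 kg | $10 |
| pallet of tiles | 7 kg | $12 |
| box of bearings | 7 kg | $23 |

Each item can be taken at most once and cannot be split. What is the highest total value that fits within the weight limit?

This is a 0/1 knapsack; check combinations near the capacity.
- box of bearings: weight 7, value 23
- pallet of tiles: weight 7, value 12
- bale of cotton: weight 8, value 10
Best: $23.

$23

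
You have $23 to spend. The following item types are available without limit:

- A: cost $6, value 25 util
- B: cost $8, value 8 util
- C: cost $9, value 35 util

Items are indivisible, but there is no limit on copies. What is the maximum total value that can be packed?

85 util

Best value-per-unit is A at 25/6; filling with it alone gives 3×25 = 75.
Optimal mix: 2×A + 1×C → cost 21, value 85.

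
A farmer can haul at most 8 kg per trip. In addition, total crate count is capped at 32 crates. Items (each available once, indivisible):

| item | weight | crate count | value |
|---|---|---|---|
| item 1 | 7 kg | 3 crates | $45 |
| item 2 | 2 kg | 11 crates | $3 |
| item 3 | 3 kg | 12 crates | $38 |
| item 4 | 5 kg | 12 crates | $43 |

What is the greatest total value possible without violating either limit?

$81

Feasible sets respecting both limits:
- item 3+item 4: weight 8, crate count 24, value 81
- item 2+item 4: weight 7, crate count 23, value 46
- item 1: weight 7, crate count 3, value 45
Best: $81.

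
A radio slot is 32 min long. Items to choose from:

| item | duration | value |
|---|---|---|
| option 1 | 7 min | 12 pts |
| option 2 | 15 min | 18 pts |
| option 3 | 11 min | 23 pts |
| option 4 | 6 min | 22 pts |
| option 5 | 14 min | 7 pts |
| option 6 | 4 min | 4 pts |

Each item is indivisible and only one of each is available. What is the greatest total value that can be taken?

Check high-value combinations within 32 min:
- option 2+option 3+option 4: duration 15+11+6=32, value 18+23+22=63
- option 1+option 3+option 4+option 6: duration 7+11+6+4=28, value 12+23+22+4=61
- option 1+option 3+option 4: duration 7+11+6=24, value 12+23+22=57
- option 1+option 2+option 4+option 6: duration 7+15+6+4=32, value 12+18+22+4=56
Best: 63 pts.

63 pts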